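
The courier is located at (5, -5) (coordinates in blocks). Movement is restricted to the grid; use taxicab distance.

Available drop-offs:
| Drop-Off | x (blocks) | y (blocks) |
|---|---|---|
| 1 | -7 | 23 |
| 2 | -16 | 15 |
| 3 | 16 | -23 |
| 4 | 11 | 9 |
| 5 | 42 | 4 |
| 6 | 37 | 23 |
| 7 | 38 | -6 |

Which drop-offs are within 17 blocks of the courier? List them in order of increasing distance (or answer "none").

none

Distances from (5, -5):
1: |-12| + |28| = 12 + 28 = 40 blocks
2: |-21| + |20| = 21 + 20 = 41 blocks
3: |11| + |-18| = 11 + 18 = 29 blocks
4: |6| + |14| = 6 + 14 = 20 blocks
5: |37| + |9| = 37 + 9 = 46 blocks
6: |32| + |28| = 32 + 28 = 60 blocks
7: |33| + |-1| = 33 + 1 = 34 blocks
Threshold 17 blocks: none within range.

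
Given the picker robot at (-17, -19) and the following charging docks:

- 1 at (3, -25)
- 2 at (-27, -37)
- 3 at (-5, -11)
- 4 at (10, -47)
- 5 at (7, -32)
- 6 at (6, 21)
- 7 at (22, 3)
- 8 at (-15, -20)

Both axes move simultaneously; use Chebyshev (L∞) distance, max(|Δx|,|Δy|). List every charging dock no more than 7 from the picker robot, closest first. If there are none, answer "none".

Distances from (-17, -19):
1: 20
2: 18
3: 12
4: 28
5: 24
6: 40
7: 39
8: 2
Threshold 7: 8 (2) is within range.

8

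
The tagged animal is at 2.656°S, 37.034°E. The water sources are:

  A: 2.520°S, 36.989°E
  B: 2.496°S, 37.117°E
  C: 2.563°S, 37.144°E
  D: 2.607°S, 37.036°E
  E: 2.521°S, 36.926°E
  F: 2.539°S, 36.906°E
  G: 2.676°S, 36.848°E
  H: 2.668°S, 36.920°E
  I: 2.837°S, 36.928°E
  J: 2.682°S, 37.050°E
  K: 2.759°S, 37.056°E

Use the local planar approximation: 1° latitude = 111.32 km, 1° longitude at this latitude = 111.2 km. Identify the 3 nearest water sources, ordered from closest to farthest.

Distances from 2.656°S, 37.034°E:
A: 15.945 km
B: 20.061 km
C: 16.025 km
D: 5.459 km
E: 19.237 km
F: 19.293 km
G: 20.803 km
H: 12.747 km
I: 23.343 km
J: 3.397 km
K: 11.724 km
Sorted: J (3.397 km) < D (5.459 km) < K (11.724 km) < H (12.747 km) < A (15.945 km) < …

J, D, K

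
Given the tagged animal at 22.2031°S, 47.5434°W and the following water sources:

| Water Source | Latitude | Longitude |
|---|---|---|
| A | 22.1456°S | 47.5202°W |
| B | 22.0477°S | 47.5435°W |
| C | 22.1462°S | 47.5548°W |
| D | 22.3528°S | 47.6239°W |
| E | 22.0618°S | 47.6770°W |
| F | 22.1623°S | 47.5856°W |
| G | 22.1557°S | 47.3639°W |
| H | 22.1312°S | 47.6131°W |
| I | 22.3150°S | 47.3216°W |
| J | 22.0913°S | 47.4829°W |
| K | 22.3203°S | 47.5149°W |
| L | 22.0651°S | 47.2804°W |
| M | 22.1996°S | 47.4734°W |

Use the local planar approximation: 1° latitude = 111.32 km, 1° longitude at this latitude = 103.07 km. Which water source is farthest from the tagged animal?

Distances from 22.2031°S, 47.5434°W:
A: √((0.0575·111.32)² + (0.0232·103.07)²) = √(40.971521 + 5.717952) = 6.8330 km
B: √((0.1554·111.32)² + (-0.0001·103.07)²) = √(299.259830 + 0.000106) = 17.2991 km
C: √((0.0569·111.32)² + (-0.0114·103.07)²) = √(40.120924 + 1.380620) = 6.4422 km
D: √((-0.1497·111.32)² + (-0.0805·103.07)²) = √(277.709026 + 68.842449) = 18.6159 km
E: √((0.1413·111.32)² + (-0.1336·103.07)²) = √(247.417674 + 189.617086) = 20.9054 km
F: √((0.0408·111.32)² + (-0.0422·103.07)²) = √(20.628456 + 18.918620) = 6.2886 km
G: √((0.0474·111.32)² + (0.1795·103.07)²) = √(27.842170 + 342.289406) = 19.2388 km
H: √((0.0719·111.32)² + (-0.0697·103.07)²) = √(64.062543 + 51.609554) = 10.7551 km
I: √((-0.1119·111.32)² + (0.2218·103.07)²) = √(155.169574 + 522.621938) = 26.0344 km
J: √((0.1118·111.32)² + (0.0605·103.07)²) = √(154.892362 + 38.884391) = 13.9204 km
K: √((-0.1172·111.32)² + (0.0285·103.07)²) = √(170.216485 + 8.628877) = 13.3733 km
L: √((0.1380·111.32)² + (0.2630·103.07)²) = √(235.995960 + 734.811677) = 31.1578 km
M: √((0.0035·111.32)² + (0.0700·103.07)²) = √(0.151804 + 52.054782) = 7.2254 km
Maximum: L at 31.1578 km.

L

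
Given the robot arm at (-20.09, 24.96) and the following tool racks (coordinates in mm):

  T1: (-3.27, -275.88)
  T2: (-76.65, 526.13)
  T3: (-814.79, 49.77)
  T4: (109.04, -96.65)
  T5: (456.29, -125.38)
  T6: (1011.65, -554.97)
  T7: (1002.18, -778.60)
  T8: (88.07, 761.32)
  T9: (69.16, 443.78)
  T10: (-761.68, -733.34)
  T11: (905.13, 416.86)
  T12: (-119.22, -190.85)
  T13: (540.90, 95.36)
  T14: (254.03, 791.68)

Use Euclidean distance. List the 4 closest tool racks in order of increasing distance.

Distances from (-20.09, 24.96):
T1: 301.31 mm
T2: 504.35 mm
T3: 795.09 mm
T4: 177.38 mm
T5: 499.54 mm
T6: 1183.56 mm
T7: 1300.29 mm
T8: 744.26 mm
T9: 428.22 mm
T10: 1060.65 mm
T11: 1004.80 mm
T12: 237.49 mm
T13: 565.39 mm
T14: 814.25 mm
Sorted: T4 (177.38 mm) < T12 (237.49 mm) < T1 (301.31 mm) < T9 (428.22 mm) < T5 (499.54 mm) < T2 (504.35 mm) < …

T4, T12, T1, T9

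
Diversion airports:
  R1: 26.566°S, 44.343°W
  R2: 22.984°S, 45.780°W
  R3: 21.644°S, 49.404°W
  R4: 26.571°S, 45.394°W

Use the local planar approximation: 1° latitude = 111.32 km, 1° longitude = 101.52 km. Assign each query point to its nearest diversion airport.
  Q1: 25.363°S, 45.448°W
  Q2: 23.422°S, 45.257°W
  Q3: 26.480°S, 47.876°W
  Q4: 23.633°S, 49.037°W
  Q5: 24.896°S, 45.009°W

Q1 at 25.363°S, 45.448°W:
  R1: 174.695 km
  R2: 266.966 km
  R3: 576.791 km
  R4: 134.586 km
  → nearest: R4 (134.586 km)
Q2 at 23.422°S, 45.257°W:
  R1: 362.081 km
  R2: 72.086 km
  R3: 465.209 km
  R4: 350.822 km
  → nearest: R2 (72.086 km)
Q3 at 26.480°S, 47.876°W:
  R1: 358.798 km
  R2: 443.548 km
  R3: 560.247 km
  R4: 252.176 km
  → nearest: R4 (252.176 km)
Q4 at 23.633°S, 49.037°W:
  R1: 577.658 km
  R2: 338.452 km
  R3: 224.528 km
  R4: 493.707 km
  → nearest: R3 (224.528 km)
Q5 at 24.896°S, 45.009°W:
  R1: 197.818 km
  R2: 226.780 km
  R3: 574.569 km
  R4: 190.513 km
  → nearest: R4 (190.513 km)

Q1→R4; Q2→R2; Q3→R4; Q4→R3; Q5→R4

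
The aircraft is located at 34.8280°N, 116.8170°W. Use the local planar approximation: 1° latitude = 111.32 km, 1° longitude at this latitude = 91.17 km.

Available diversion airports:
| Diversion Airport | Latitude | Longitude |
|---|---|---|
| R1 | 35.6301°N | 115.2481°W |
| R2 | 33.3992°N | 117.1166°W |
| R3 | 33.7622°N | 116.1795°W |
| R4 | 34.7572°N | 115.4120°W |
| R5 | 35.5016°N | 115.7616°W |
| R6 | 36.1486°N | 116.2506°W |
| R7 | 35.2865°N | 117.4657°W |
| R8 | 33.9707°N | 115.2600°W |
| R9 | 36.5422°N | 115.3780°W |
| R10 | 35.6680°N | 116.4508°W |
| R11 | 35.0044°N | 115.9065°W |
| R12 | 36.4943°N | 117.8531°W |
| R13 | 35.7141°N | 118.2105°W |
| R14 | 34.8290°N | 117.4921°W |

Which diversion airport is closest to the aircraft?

R14

Distances from 34.8280°N, 116.8170°W:
R1: √((0.8021·111.32)² + (1.5689·91.17)²) = √(7972.663384 + 20459.472659) = 168.6183 km
R2: √((-1.4288·111.32)² + (-0.2996·91.17)²) = √(25298.180006 + 746.083658) = 161.3824 km
R3: √((-1.0658·111.32)² + (0.6375·91.17)²) = √(14076.601855 + 3378.036111) = 132.1160 km
R4: √((-0.0708·111.32)² + (1.4050·91.17)²) = √(62.117349 + 16408.034408) = 128.3361 km
R5: √((0.6736·111.32)² + (1.0554·91.17)²) = √(5622.773020 + 9258.445817) = 121.9886 km
R6: √((1.3206·111.32)² + (0.5664·91.17)²) = √(21611.702532 + 2666.554098) = 155.8148 km
R7: √((0.4585·111.32)² + (-0.6487·91.17)²) = √(2605.104058 + 3497.773680) = 78.1209 km
R8: √((-0.8573·111.32)² + (1.5570·91.17)²) = √(9107.769748 + 20150.282294) = 171.0499 km
R9: √((1.7142·111.32)² + (1.4390·91.17)²) = √(36414.082923 + 17211.768553) = 231.5726 km
R10: √((0.8400·111.32)² + (0.3662·91.17)²) = √(8743.895677 + 1114.655311) = 99.2902 km
R11: √((0.1764·111.32)² + (0.9105·91.17)²) = √(385.605799 + 6890.707416) = 85.3013 km
R12: √((1.6663·111.32)² + (-1.0361·91.17)²) = √(34407.473492 + 8922.925296) = 208.1596 km
R13: √((0.8861·111.32)² + (-1.3935·91.17)²) = √(9729.978227 + 16140.532391) = 160.8431 km
R14: √((0.0010·111.32)² + (-0.6751·91.17)²) = √(0.012392 + 3788.263029) = 61.5490 km
Minimum: R14 at 61.5490 km.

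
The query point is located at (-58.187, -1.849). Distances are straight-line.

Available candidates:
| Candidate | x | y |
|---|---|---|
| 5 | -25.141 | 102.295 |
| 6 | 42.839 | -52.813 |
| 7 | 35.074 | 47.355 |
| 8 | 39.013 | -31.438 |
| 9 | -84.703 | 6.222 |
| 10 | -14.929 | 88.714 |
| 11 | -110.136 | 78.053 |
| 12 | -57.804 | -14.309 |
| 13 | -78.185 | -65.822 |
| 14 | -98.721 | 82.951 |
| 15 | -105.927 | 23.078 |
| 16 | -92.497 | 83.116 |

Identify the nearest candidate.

12

Distances from (-58.187, -1.849):
5: √((33.046)² + (104.144)²) = √(1092.03812 + 10845.97274) = 109.261
6: √((101.026)² + (-50.964)²) = √(10206.25268 + 2597.32930) = 113.153
7: √((93.261)² + (49.204)²) = √(8697.61412 + 2421.03362) = 105.445
8: √((97.200)² + (-29.589)²) = √(9447.84000 + 875.50892) = 101.604
9: √((-26.516)² + (8.071)²) = √(703.09826 + 65.14104) = 27.717
10: √((43.258)² + (90.563)²) = √(1871.25456 + 8201.65697) = 100.364
11: √((-51.949)² + (79.902)²) = √(2698.69860 + 6384.32960) = 95.305
12: √((0.383)² + (-12.460)²) = √(0.14669 + 155.25160) = 12.466
13: √((-19.998)² + (-63.973)²) = √(399.92000 + 4092.54473) = 67.026
14: √((-40.534)² + (84.800)²) = √(1643.00516 + 7191.04000) = 93.990
15: √((-47.740)² + (24.927)²) = √(2279.10760 + 621.35533) = 53.856
16: √((-34.310)² + (84.965)²) = √(1177.17610 + 7219.05123) = 91.631
Minimum: 12 at 12.466.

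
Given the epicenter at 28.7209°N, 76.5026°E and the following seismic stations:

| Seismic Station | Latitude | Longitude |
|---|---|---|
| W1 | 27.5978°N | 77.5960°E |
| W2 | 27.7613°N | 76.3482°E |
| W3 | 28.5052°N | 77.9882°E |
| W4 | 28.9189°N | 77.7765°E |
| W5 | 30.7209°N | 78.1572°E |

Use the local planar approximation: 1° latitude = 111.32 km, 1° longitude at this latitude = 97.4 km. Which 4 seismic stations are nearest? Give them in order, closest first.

Distances from 28.7209°N, 76.5026°E:
W1: 164.2331 km
W2: 107.8760 km
W3: 146.6762 km
W4: 126.0204 km
W5: 274.8463 km
Sorted: W2 (107.8760 km) < W4 (126.0204 km) < W3 (146.6762 km) < W1 (164.2331 km) < W5 (274.8463 km)

W2, W4, W3, W1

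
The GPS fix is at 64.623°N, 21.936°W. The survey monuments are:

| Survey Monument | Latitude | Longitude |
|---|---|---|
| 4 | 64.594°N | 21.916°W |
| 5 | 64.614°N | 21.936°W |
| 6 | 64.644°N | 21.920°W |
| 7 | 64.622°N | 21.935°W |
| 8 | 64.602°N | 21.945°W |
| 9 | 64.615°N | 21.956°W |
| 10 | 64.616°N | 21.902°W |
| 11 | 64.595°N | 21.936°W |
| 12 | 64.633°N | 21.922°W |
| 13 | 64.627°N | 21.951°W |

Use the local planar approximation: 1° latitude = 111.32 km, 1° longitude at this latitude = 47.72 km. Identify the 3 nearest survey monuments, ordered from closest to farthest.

7, 13, 5

Distances from 64.623°N, 21.936°W:
4: √((-0.029·111.32)² + (0.020·47.72)²) = √(10.42179 + 0.91088) = 3.366 km
5: √((-0.009·111.32)² + (0.000·47.72)²) = √(1.00376 + 0.00000) = 1.002 km
6: √((0.021·111.32)² + (0.016·47.72)²) = √(5.46493 + 0.58296) = 2.459 km
7: √((-0.001·111.32)² + (0.001·47.72)²) = √(0.01239 + 0.00228) = 0.121 km
8: √((-0.021·111.32)² + (-0.009·47.72)²) = √(5.46493 + 0.18445) = 2.377 km
9: √((-0.008·111.32)² + (-0.020·47.72)²) = √(0.79310 + 0.91088) = 1.305 km
10: √((-0.007·111.32)² + (0.034·47.72)²) = √(0.60721 + 2.63244) = 1.800 km
11: √((-0.028·111.32)² + (0.000·47.72)²) = √(9.71544 + 0.00000) = 3.117 km
12: √((0.010·111.32)² + (0.014·47.72)²) = √(1.23921 + 0.44633) = 1.298 km
13: √((0.004·111.32)² + (-0.015·47.72)²) = √(0.19827 + 0.51237) = 0.843 km
Sorted: 7 (0.121 km) < 13 (0.843 km) < 5 (1.002 km) < 12 (1.298 km) < 9 (1.305 km) < …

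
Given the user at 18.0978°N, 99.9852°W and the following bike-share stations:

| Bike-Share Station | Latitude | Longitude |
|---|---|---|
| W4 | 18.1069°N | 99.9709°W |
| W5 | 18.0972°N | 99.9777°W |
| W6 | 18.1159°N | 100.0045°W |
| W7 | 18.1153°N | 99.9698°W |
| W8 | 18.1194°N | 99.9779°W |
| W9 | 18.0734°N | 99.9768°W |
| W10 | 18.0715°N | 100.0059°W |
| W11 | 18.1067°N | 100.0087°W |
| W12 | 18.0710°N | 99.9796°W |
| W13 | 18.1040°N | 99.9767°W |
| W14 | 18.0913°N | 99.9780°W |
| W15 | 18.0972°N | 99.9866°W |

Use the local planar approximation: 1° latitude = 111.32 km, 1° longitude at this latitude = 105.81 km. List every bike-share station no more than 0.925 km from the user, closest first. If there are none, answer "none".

Distances from 18.0978°N, 99.9852°W:
W4: √((0.0091·111.32)² + (0.0143·105.81)²) = √(1.026193 + 2.289420) = 1.8209 km
W5: √((-0.0006·111.32)² + (0.0075·105.81)²) = √(0.004461 + 0.629761) = 0.7964 km
W6: √((0.0181·111.32)² + (-0.0193·105.81)²) = √(4.059790 + 4.170307) = 2.8688 km
W7: √((0.0175·111.32)² + (0.0154·105.81)²) = √(3.795094 + 2.655186) = 2.5397 km
W8: √((0.0216·111.32)² + (0.0073·105.81)²) = √(5.781678 + 0.596622) = 2.5255 km
W9: √((-0.0244·111.32)² + (0.0084·105.81)²) = √(7.377786 + 0.789973) = 2.8579 km
W10: √((-0.0263·111.32)² + (-0.0207·105.81)²) = √(8.571521 + 4.797270) = 3.6563 km
W11: √((0.0089·111.32)² + (-0.0235·105.81)²) = √(0.981582 + 6.182856) = 2.6766 km
W12: √((-0.0268·111.32)² + (0.0056·105.81)²) = √(8.900532 + 0.351099) = 3.0416 km
W13: √((0.0062·111.32)² + (0.0085·105.81)²) = √(0.476354 + 0.808893) = 1.1337 km
W14: √((-0.0065·111.32)² + (0.0072·105.81)²) = √(0.523568 + 0.580388) = 1.0507 km
W15: √((-0.0006·111.32)² + (-0.0014·105.81)²) = √(0.004461 + 0.021944) = 0.1625 km
Threshold 0.925 km: W15 (0.1625 km), W5 (0.7964 km) are within range.

W15, W5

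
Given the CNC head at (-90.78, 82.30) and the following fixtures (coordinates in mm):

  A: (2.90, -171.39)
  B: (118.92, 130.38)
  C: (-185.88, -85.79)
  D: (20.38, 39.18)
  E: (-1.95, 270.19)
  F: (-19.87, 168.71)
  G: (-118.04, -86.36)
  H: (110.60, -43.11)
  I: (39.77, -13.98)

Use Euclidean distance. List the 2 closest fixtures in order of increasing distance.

Distances from (-90.78, 82.30):
A: √((93.68)² + (-253.69)²) = √(8775.9424 + 64358.6161) = 270.43 mm
B: √((209.70)² + (48.08)²) = √(43974.0900 + 2311.6864) = 215.14 mm
C: √((-95.10)² + (-168.09)²) = √(9044.0100 + 28254.2481) = 193.13 mm
D: √((111.16)² + (-43.12)²) = √(12356.5456 + 1859.3344) = 119.23 mm
E: √((88.83)² + (187.89)²) = √(7890.7689 + 35302.6521) = 207.83 mm
F: √((70.91)² + (86.41)²) = √(5028.2281 + 7466.6881) = 111.78 mm
G: √((-27.26)² + (-168.66)²) = √(743.1076 + 28446.1956) = 170.85 mm
H: √((201.38)² + (-125.41)²) = √(40553.9044 + 15727.6681) = 237.24 mm
I: √((130.55)² + (-96.28)²) = √(17043.3025 + 9269.8384) = 162.21 mm
Sorted: F (111.78 mm) < D (119.23 mm) < I (162.21 mm) < G (170.85 mm) < …

F, D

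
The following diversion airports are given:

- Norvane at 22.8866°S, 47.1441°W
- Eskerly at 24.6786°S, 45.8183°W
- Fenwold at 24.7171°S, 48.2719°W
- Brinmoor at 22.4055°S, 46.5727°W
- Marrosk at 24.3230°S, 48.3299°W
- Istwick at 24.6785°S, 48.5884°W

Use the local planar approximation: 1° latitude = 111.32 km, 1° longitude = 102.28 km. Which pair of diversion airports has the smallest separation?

Fenwold and Istwick

Pairwise distances:
Norvane–Eskerly: √((-1.7920·111.32)² + (1.3258·102.28)²) = √(39794.440772 + 18388.125877) = 241.2106 km
Norvane–Fenwold: √((-1.8305·111.32)² + (-1.1278·102.28)²) = √(41522.726402 + 13305.941791) = 234.1552 km
Norvane–Brinmoor: √((0.4811·111.32)² + (0.5714·102.28)²) = √(2868.250706 + 3415.559937) = 79.2705 km
Norvane–Marrosk: √((-1.4364·111.32)² + (-1.1858·102.28)²) = √(25568.025350 + 14709.717451) = 200.6932 km
Norvane–Istwick: √((-1.7919·111.32)² + (-1.4443·102.28)²) = √(39789.999552 + 21822.085911) = 248.2178 km
Eskerly–Fenwold: √((-0.0385·111.32)² + (-2.4536·102.28)²) = √(18.368253 + 62978.014513) = 250.9908 km
Eskerly–Brinmoor: √((2.2731·111.32)² + (-0.7544·102.28)²) = √(64029.996674 + 5953.670538) = 264.5443 km
Eskerly–Marrosk: √((0.3556·111.32)² + (-2.5116·102.28)²) = √(1567.003260 + 65990.647166) = 259.9185 km
Eskerly–Istwick: √((0.0001·111.32)² + (-2.7701·102.28)²) = √(0.000124 + 80273.524812) = 283.3258 km
Fenwold–Brinmoor: √((2.3116·111.32)² + (1.6992·102.28)²) = √(66217.345501 + 30204.415612) = 310.5185 km
Fenwold–Marrosk: √((0.3941·111.32)² + (-0.0580·102.28)²) = √(1924.683242 + 35.191471) = 44.2705 km
Fenwold–Istwick: √((0.0386·111.32)² + (-0.3165·102.28)²) = √(18.463796 + 1047.921781) = 32.6556 km
Brinmoor–Marrosk: √((-1.9175·111.32)² + (-1.7572·102.28)²) = √(45563.506627 + 32301.584608) = 279.0432 km
Brinmoor–Istwick: √((-2.2730·111.32)² + (-2.0157·102.28)²) = √(64024.363082 + 42504.335440) = 326.3873 km
Marrosk–Istwick: √((-0.3555·111.32)² + (-0.2585·102.28)²) = √(1566.122055 + 699.040815) = 47.5937 km
Closest pair: Fenwold–Istwick at 32.6556 km.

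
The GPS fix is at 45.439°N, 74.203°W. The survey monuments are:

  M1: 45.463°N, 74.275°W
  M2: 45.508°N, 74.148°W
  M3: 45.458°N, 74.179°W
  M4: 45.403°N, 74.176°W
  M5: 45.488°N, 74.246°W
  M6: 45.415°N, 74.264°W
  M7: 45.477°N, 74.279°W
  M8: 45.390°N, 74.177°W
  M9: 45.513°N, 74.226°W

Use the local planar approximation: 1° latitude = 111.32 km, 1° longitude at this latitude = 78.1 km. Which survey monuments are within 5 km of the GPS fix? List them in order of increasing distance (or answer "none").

Distances from 45.439°N, 74.203°W:
M1: √((0.024·111.32)² + (-0.072·78.1)²) = √(7.13787 + 31.62038) = 6.226 km
M2: √((0.069·111.32)² + (0.055·78.1)²) = √(58.99899 + 18.45132) = 8.801 km
M3: √((0.019·111.32)² + (0.024·78.1)²) = √(4.47356 + 3.51338) = 2.826 km
M4: √((-0.036·111.32)² + (0.027·78.1)²) = √(16.06022 + 4.44662) = 4.528 km
M5: √((0.049·111.32)² + (-0.043·78.1)²) = √(29.75353 + 11.27818) = 6.406 km
M6: √((-0.024·111.32)² + (-0.061·78.1)²) = √(7.13787 + 22.69665) = 5.462 km
M7: √((0.038·111.32)² + (-0.076·78.1)²) = √(17.89425 + 35.23135) = 7.289 km
M8: √((-0.049·111.32)² + (0.026·78.1)²) = √(29.75353 + 4.12334) = 5.820 km
M9: √((0.074·111.32)² + (-0.023·78.1)²) = √(67.85937 + 3.22669) = 8.431 km
Threshold 5 km: M3 (2.826 km), M4 (4.528 km) are within range.

M3, M4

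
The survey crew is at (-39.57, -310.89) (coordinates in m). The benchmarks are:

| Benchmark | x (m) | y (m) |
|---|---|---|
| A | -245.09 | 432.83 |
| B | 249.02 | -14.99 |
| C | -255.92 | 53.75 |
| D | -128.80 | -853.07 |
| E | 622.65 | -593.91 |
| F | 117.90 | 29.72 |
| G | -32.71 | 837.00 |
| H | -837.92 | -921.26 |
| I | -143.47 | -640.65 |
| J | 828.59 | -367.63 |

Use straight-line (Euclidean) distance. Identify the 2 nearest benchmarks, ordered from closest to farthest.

Distances from (-39.57, -310.89):
A: √((-205.52)² + (743.72)²) = √(42238.4704 + 553119.4384) = 771.59 m
B: √((288.59)² + (295.90)²) = √(83284.1881 + 87556.8100) = 413.33 m
C: √((-216.35)² + (364.64)²) = √(46807.3225 + 132962.3296) = 423.99 m
D: √((-89.23)² + (-542.18)²) = √(7961.9929 + 293959.1524) = 549.47 m
E: √((662.22)² + (-283.02)²) = √(438535.3284 + 80100.3204) = 720.16 m
F: √((157.47)² + (340.61)²) = √(24796.8009 + 116015.1721) = 375.25 m
G: √((6.86)² + (1147.89)²) = √(47.0596 + 1317651.4521) = 1147.91 m
H: √((-798.35)² + (-610.37)²) = √(637362.7225 + 372551.5369) = 1004.94 m
I: √((-103.90)² + (-329.76)²) = √(10795.2100 + 108741.6576) = 345.74 m
J: √((868.16)² + (-56.74)²) = √(753701.7856 + 3219.4276) = 870.01 m
Sorted: I (345.74 m) < F (375.25 m) < B (413.33 m) < C (423.99 m) < …

I, F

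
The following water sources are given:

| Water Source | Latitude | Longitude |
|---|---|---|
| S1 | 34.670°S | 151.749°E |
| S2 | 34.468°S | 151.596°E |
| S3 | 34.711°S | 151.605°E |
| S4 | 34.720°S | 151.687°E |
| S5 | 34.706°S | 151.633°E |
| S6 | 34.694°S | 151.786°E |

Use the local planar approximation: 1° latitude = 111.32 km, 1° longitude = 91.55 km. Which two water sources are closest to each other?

Pairwise distances:
S1–S2: 26.492 km
S1–S3: 13.951 km
S1–S4: 7.950 km
S1–S5: 11.351 km
S1–S6: 4.314 km
S2–S3: 27.063 km
S2–S4: 29.264 km
S2–S5: 26.710 km
S2–S6: 30.586 km
S3–S4: 7.574 km
S3–S5: 2.623 km
S3–S6: 16.678 km
S4–S5: 5.184 km
S4–S6: 9.514 km
S5–S6: 14.071 km
Closest pair: S3–S5 at 2.623 km.

S3 and S5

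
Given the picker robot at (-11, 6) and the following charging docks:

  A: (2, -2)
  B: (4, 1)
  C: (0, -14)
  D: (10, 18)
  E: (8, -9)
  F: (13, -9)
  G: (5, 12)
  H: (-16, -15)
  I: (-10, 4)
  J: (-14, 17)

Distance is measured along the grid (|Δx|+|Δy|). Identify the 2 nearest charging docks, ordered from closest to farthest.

I, J

Distances from (-11, 6):
A: |13| + |-8| = 13 + 8 = 21
B: |15| + |-5| = 15 + 5 = 20
C: |11| + |-20| = 11 + 20 = 31
D: |21| + |12| = 21 + 12 = 33
E: |19| + |-15| = 19 + 15 = 34
F: |24| + |-15| = 24 + 15 = 39
G: |16| + |6| = 16 + 6 = 22
H: |-5| + |-21| = 5 + 21 = 26
I: |1| + |-2| = 1 + 2 = 3
J: |-3| + |11| = 3 + 11 = 14
Sorted: I (3) < J (14) < B (20) < A (21) < …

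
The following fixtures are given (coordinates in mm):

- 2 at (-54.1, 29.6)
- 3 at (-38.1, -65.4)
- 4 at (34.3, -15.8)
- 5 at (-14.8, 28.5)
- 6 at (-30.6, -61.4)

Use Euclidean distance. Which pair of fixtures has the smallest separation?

3 and 6

Pairwise distances:
2–3: 96.3 mm
2–4: 99.4 mm
2–5: 39.3 mm
2–6: 94.0 mm
3–4: 87.8 mm
3–5: 96.7 mm
3–6: 8.5 mm
4–5: 66.1 mm
4–6: 79.3 mm
5–6: 91.3 mm
Closest pair: 3–6 at 8.5 mm.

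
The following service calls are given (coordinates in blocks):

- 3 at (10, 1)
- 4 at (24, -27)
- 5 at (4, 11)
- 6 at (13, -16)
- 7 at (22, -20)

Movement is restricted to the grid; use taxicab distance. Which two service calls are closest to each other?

4 and 7

Pairwise distances:
3–4: |14| + |-28| = 14 + 28 = 42 blocks
3–5: |-6| + |10| = 6 + 10 = 16 blocks
3–6: |3| + |-17| = 3 + 17 = 20 blocks
3–7: |12| + |-21| = 12 + 21 = 33 blocks
4–5: |-20| + |38| = 20 + 38 = 58 blocks
4–6: |-11| + |11| = 11 + 11 = 22 blocks
4–7: |-2| + |7| = 2 + 7 = 9 blocks
5–6: |9| + |-27| = 9 + 27 = 36 blocks
5–7: |18| + |-31| = 18 + 31 = 49 blocks
6–7: |9| + |-4| = 9 + 4 = 13 blocks
Closest pair: 4–7 at 9 blocks.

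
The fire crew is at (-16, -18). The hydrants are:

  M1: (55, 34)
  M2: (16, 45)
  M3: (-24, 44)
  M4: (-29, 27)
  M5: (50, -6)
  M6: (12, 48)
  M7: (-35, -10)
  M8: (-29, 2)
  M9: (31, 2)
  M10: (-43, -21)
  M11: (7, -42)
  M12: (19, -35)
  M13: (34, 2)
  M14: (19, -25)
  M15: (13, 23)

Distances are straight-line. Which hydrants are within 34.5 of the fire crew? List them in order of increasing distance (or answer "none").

M7, M8, M10, M11

Distances from (-16, -18):
M1: 88.0
M2: 70.7
M3: 62.5
M4: 46.8
M5: 67.1
M6: 71.7
M7: 20.6
M8: 23.9
M9: 51.1
M10: 27.2
M11: 33.2
M12: 38.9
M13: 53.9
M14: 35.7
M15: 50.2
Threshold 34.5: M7 (20.6), M8 (23.9), M10 (27.2), M11 (33.2) are within range.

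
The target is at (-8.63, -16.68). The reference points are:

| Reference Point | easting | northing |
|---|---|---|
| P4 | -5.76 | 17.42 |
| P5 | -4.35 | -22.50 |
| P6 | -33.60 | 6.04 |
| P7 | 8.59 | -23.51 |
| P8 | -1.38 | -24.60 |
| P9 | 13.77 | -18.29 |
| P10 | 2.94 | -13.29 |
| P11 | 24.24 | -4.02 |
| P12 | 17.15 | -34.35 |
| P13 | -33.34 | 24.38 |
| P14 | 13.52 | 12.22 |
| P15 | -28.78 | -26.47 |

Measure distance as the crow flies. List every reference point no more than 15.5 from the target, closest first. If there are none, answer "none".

Distances from (-8.63, -16.68):
P4: 34.22
P5: 7.22
P6: 33.76
P7: 18.53
P8: 10.74
P9: 22.46
P10: 12.06
P11: 35.22
P12: 31.25
P13: 47.92
P14: 36.41
P15: 22.40
Threshold 15.5: P5 (7.22), P8 (10.74), P10 (12.06) are within range.

P5, P8, P10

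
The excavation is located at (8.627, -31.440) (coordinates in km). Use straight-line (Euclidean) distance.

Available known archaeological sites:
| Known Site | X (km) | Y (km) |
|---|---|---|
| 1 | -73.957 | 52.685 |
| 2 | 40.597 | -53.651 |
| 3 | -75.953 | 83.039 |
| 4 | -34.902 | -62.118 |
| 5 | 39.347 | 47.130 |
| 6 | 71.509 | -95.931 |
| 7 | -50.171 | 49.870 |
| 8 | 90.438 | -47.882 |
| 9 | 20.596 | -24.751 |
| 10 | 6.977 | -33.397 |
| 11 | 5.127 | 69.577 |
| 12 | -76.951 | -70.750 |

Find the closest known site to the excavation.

Distances from (8.627, -31.440):
1: 117.886 km
2: 38.928 km
3: 142.335 km
4: 53.253 km
5: 84.362 km
6: 90.073 km
7: 100.342 km
8: 83.447 km
9: 13.711 km
10: 2.560 km
11: 101.078 km
12: 94.175 km
Minimum: 10 at 2.560 km.

10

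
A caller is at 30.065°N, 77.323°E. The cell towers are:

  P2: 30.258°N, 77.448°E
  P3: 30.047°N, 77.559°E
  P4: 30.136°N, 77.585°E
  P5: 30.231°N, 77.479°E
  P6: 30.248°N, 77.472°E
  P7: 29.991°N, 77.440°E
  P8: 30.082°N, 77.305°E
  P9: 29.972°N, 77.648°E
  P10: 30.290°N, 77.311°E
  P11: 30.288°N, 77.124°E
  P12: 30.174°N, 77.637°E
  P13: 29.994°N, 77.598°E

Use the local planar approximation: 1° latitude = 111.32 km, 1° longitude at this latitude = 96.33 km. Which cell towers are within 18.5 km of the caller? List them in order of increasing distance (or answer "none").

P8, P7

Distances from 30.065°N, 77.323°E:
P2: √((0.193·111.32)² + (0.125·96.33)²) = √(461.59491 + 144.99170) = 24.629 km
P3: √((-0.018·111.32)² + (0.236·96.33)²) = √(4.01505 + 516.82930) = 22.822 km
P4: √((0.071·111.32)² + (0.262·96.33)²) = √(62.46879 + 636.97986) = 26.447 km
P5: √((0.166·111.32)² + (0.156·96.33)²) = √(341.47788 + 225.82516) = 23.818 km
P6: √((0.183·111.32)² + (0.149·96.33)²) = √(415.00046 + 206.01349) = 24.920 km
P7: √((-0.074·111.32)² + (0.117·96.33)²) = √(67.85937 + 127.02665) = 13.960 km
P8: √((0.017·111.32)² + (-0.018·96.33)²) = √(3.58133 + 3.00655) = 2.567 km
P9: √((-0.093·111.32)² + (0.325·96.33)²) = √(107.17964 + 980.14390) = 32.975 km
P10: √((0.225·111.32)² + (-0.012·96.33)²) = √(627.35221 + 1.33624) = 25.074 km
P11: √((0.223·111.32)² + (-0.199·96.33)²) = √(616.24885 + 367.47625) = 31.364 km
P12: √((0.109·111.32)² + (0.314·96.33)²) = √(147.23104 + 914.91852) = 32.591 km
P13: √((-0.071·111.32)² + (0.275·96.33)²) = √(62.46879 + 701.75984) = 27.645 km
Threshold 18.5 km: P8 (2.567 km), P7 (13.960 km) are within range.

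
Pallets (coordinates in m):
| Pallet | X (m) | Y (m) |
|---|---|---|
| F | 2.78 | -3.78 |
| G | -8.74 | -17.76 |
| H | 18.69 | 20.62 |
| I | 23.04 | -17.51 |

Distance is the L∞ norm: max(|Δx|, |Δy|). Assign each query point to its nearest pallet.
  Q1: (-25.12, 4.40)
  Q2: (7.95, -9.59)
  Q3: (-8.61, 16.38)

Q1 at (-25.12, 4.40):
  F: max(|27.90|, |-8.18|) = 27.90 m
  G: max(|16.38|, |-22.16|) = 22.16 m
  H: max(|43.81|, |16.22|) = 43.81 m
  I: max(|48.16|, |-21.91|) = 48.16 m
  → nearest: G (22.16 m)
Q2 at (7.95, -9.59):
  F: max(|-5.17|, |5.81|) = 5.81 m
  G: max(|-16.69|, |-8.17|) = 16.69 m
  H: max(|10.74|, |30.21|) = 30.21 m
  I: max(|15.09|, |-7.92|) = 15.09 m
  → nearest: F (5.81 m)
Q3 at (-8.61, 16.38):
  F: max(|11.39|, |-20.16|) = 20.16 m
  G: max(|-0.13|, |-34.14|) = 34.14 m
  H: max(|27.30|, |4.24|) = 27.30 m
  I: max(|31.65|, |-33.89|) = 33.89 m
  → nearest: F (20.16 m)

Q1→G; Q2→F; Q3→F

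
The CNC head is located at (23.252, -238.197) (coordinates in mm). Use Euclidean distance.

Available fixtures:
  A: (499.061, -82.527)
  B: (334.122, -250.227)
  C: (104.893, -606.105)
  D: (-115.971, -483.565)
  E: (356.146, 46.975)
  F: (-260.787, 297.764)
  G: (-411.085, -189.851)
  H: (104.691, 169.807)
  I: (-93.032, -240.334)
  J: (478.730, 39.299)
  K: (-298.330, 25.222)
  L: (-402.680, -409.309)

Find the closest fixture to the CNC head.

I

Distances from (23.252, -238.197):
A: 500.627 mm
B: 311.103 mm
C: 376.857 mm
D: 282.114 mm
E: 438.339 mm
F: 606.574 mm
G: 437.019 mm
H: 416.052 mm
I: 116.304 mm
J: 533.352 mm
K: 415.698 mm
L: 459.018 mm
Minimum: I at 116.304 mm.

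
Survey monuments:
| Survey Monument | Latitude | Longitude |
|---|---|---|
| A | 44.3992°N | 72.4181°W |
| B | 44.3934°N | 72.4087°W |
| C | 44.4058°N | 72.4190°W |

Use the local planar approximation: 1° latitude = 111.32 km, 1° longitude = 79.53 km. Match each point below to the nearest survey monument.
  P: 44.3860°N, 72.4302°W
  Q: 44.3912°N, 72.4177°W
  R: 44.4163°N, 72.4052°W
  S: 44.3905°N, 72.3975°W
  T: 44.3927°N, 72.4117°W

P at 44.3860°N, 72.4302°W:
  A: √((0.0132·111.32)² + (0.0121·79.53)²) = √(2.159207 + 0.926046) = 1.7565 km
  B: √((0.0074·111.32)² + (0.0215·79.53)²) = √(0.678594 + 2.923741) = 1.8980 km
  C: √((0.0198·111.32)² + (0.0112·79.53)²) = √(4.858216 + 0.793411) = 2.3773 km
  → nearest: A (1.7565 km)
Q at 44.3912°N, 72.4177°W:
  A: √((0.0080·111.32)² + (-0.0004·79.53)²) = √(0.793097 + 0.001012) = 0.8911 km
  B: √((0.0022·111.32)² + (0.0090·79.53)²) = √(0.059978 + 0.512327) = 0.7565 km
  C: √((0.0146·111.32)² + (-0.0013·79.53)²) = √(2.641509 + 0.010689) = 1.6286 km
  → nearest: B (0.7565 km)
R at 44.4163°N, 72.4052°W:
  A: √((-0.0171·111.32)² + (-0.0129·79.53)²) = √(3.623586 + 1.052547) = 2.1624 km
  B: √((-0.0229·111.32)² + (-0.0035·79.53)²) = √(6.498563 + 0.077482) = 2.5644 km
  C: √((-0.0105·111.32)² + (-0.0138·79.53)²) = √(1.366234 + 1.204537) = 1.6034 km
  → nearest: C (1.6034 km)
S at 44.3905°N, 72.3975°W:
  A: √((0.0087·111.32)² + (-0.0206·79.53)²) = √(0.937961 + 2.684086) = 1.9032 km
  B: √((0.0029·111.32)² + (-0.0112·79.53)²) = √(0.104218 + 0.793411) = 0.9474 km
  C: √((0.0153·111.32)² + (-0.0215·79.53)²) = √(2.900877 + 2.923741) = 2.4134 km
  → nearest: B (0.9474 km)
T at 44.3927°N, 72.4117°W:
  A: √((0.0065·111.32)² + (-0.0064·79.53)²) = √(0.523568 + 0.259073) = 0.8847 km
  B: √((0.0007·111.32)² + (0.0030·79.53)²) = √(0.006072 + 0.056925) = 0.2510 km
  C: √((0.0131·111.32)² + (-0.0073·79.53)²) = √(2.126616 + 0.337060) = 1.5696 km
  → nearest: B (0.2510 km)

P→A; Q→B; R→C; S→B; T→B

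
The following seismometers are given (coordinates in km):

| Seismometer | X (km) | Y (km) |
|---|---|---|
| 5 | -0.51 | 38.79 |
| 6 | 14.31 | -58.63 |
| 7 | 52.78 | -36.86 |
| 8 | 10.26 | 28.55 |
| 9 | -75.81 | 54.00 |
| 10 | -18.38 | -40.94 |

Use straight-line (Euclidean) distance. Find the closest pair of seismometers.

5 and 8

Pairwise distances:
5–6: √((14.82)² + (-97.42)²) = √(219.6324 + 9490.6564) = 98.54 km
5–7: √((53.29)² + (-75.65)²) = √(2839.8241 + 5722.9225) = 92.54 km
5–8: √((10.77)² + (-10.24)²) = √(115.9929 + 104.8576) = 14.86 km
5–9: √((-75.30)² + (15.21)²) = √(5670.0900 + 231.3441) = 76.82 km
5–10: √((-17.87)² + (-79.73)²) = √(319.3369 + 6356.8729) = 81.71 km
6–7: √((38.47)² + (21.77)²) = √(1479.9409 + 473.9329) = 44.20 km
6–8: √((-4.05)² + (87.18)²) = √(16.4025 + 7600.3524) = 87.27 km
6–9: √((-90.12)² + (112.63)²) = √(8121.6144 + 12685.5169) = 144.25 km
6–10: √((-32.69)² + (17.69)²) = √(1068.6361 + 312.9361) = 37.17 km
7–8: √((-42.52)² + (65.41)²) = √(1807.9504 + 4278.4681) = 78.02 km
7–9: √((-128.59)² + (90.86)²) = √(16535.3881 + 8255.5396) = 157.45 km
7–10: √((-71.16)² + (-4.08)²) = √(5063.7456 + 16.6464) = 71.28 km
8–9: √((-86.07)² + (25.45)²) = √(7408.0449 + 647.7025) = 89.75 km
8–10: √((-28.64)² + (-69.49)²) = √(820.2496 + 4828.8601) = 75.16 km
9–10: √((57.43)² + (-94.94)²) = √(3298.2049 + 9013.6036) = 110.96 km
Closest pair: 5–8 at 14.86 km.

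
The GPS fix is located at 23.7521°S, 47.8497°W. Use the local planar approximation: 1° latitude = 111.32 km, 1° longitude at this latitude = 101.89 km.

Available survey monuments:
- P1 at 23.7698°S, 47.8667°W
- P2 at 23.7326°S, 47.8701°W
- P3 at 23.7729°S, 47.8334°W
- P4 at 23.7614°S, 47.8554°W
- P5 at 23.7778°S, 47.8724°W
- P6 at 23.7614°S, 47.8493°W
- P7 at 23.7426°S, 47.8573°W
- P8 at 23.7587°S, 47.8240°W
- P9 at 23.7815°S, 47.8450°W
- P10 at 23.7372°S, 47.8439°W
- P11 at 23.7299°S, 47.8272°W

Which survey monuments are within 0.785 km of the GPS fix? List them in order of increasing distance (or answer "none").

Distances from 23.7521°S, 47.8497°W:
P1: √((-0.0177·111.32)² + (-0.0170·101.89)²) = √(3.882334 + 3.000274) = 2.6235 km
P2: √((0.0195·111.32)² + (-0.0204·101.89)²) = √(4.712112 + 4.320395) = 3.0054 km
P3: √((-0.0208·111.32)² + (0.0163·101.89)²) = √(5.361336 + 2.758280) = 2.8495 km
P4: √((-0.0093·111.32)² + (-0.0057·101.89)²) = √(1.071796 + 0.337297) = 1.1871 km
P5: √((-0.0257·111.32)² + (-0.0227·101.89)²) = √(8.184886 + 5.349520) = 3.6789 km
P6: √((-0.0093·111.32)² + (0.0004·101.89)²) = √(1.071796 + 0.001661) = 1.0361 km
P7: √((0.0095·111.32)² + (-0.0076·101.89)²) = √(1.118391 + 0.599640) = 1.3107 km
P8: √((-0.0066·111.32)² + (0.0257·101.89)²) = √(0.539802 + 6.856925) = 2.7197 km
P9: √((-0.0294·111.32)² + (0.0047·101.89)²) = √(10.711272 + 0.229329) = 3.3077 km
P10: √((0.0149·111.32)² + (0.0058·101.89)²) = √(2.751180 + 0.349236) = 1.7608 km
P11: √((0.0222·111.32)² + (0.0225·101.89)²) = √(6.107343 + 5.255671) = 3.3709 km
Threshold 0.785 km: none within range.

none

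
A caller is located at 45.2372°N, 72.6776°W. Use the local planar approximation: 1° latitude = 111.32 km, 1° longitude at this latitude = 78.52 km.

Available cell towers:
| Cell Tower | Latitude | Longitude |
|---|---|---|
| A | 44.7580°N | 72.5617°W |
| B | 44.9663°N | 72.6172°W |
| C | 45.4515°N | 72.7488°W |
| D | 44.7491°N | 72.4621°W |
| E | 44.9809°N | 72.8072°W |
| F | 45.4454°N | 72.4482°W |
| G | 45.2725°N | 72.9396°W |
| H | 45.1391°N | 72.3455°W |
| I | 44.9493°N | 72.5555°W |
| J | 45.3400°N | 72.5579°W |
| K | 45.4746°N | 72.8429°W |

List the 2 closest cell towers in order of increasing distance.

J, G

Distances from 45.2372°N, 72.6776°W:
A: √((-0.4792·111.32)² + (0.1159·78.52)²) = √(2845.640375 + 82.818518) = 54.1152 km
B: √((-0.2709·111.32)² + (0.0604·78.52)²) = √(909.419800 + 22.492331) = 30.5272 km
C: √((0.2143·111.32)² + (-0.0712·78.52)²) = √(569.102820 + 31.255077) = 24.5022 km
D: √((-0.4881·111.32)² + (0.2155·78.52)²) = √(2952.323957 + 286.322272) = 56.9091 km
E: √((-0.2563·111.32)² + (-0.1296·78.52)²) = √(814.035993 + 103.554884) = 30.2918 km
F: √((0.2082·111.32)² + (0.2294·78.52)²) = √(537.165171 + 324.449724) = 29.3533 km
G: √((0.0353·111.32)² + (-0.2620·78.52)²) = √(15.441725 + 423.217059) = 20.9442 km
H: √((-0.0981·111.32)² + (0.3321·78.52)²) = √(119.257146 + 679.983435) = 28.2708 km
I: √((-0.2879·111.32)² + (0.1221·78.52)²) = √(1027.140196 + 91.916168) = 33.4523 km
J: √((0.1028·111.32)² + (0.1197·78.52)²) = √(130.958178 + 88.338269) = 14.8087 km
K: √((0.2374·111.32)² + (-0.1653·78.52)²) = √(698.405779 + 168.463682) = 29.4426 km
Sorted: J (14.8087 km) < G (20.9442 km) < C (24.5022 km) < H (28.2708 km) < …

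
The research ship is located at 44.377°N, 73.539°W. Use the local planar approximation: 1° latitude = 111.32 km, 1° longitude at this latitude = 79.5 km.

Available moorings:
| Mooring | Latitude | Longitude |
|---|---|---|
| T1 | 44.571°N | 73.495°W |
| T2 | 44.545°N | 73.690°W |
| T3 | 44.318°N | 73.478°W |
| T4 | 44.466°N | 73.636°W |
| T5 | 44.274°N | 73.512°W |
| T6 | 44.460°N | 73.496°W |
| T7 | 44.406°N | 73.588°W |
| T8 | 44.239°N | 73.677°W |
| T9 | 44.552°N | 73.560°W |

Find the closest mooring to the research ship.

T7

Distances from 44.377°N, 73.539°W:
T1: √((0.194·111.32)² + (0.044·79.5)²) = √(466.39067 + 12.23600) = 21.878 km
T2: √((0.168·111.32)² + (-0.151·79.5)²) = √(349.75583 + 144.10802) = 22.223 km
T3: √((-0.059·111.32)² + (0.061·79.5)²) = √(43.13705 + 23.51765) = 8.164 km
T4: √((0.089·111.32)² + (-0.097·79.5)²) = √(98.15816 + 59.46723) = 12.555 km
T5: √((-0.103·111.32)² + (0.027·79.5)²) = √(131.46824 + 4.60746) = 11.665 km
T6: √((0.083·111.32)² + (0.043·79.5)²) = √(85.36947 + 11.68614) = 9.852 km
T7: √((0.029·111.32)² + (-0.049·79.5)²) = √(10.42179 + 15.17492) = 5.059 km
T8: √((-0.138·111.32)² + (-0.138·79.5)²) = √(235.99596 + 120.36284) = 18.877 km
T9: √((0.175·111.32)² + (-0.021·79.5)²) = √(379.50936 + 2.78723) = 19.552 km
Minimum: T7 at 5.059 km.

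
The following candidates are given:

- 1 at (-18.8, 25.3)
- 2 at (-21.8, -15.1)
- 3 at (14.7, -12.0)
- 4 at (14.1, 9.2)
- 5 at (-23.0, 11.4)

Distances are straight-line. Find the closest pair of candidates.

Pairwise distances:
1–5: 14.521
3–4: 21.208
2–5: 26.527
1–4: 36.628
2–3: 36.631
4–5: 37.165
1–2: 40.511
2–4: 43.351
3–5: 44.372
1–3: 50.135
Closest pair: 1–5 at 14.521.

1 and 5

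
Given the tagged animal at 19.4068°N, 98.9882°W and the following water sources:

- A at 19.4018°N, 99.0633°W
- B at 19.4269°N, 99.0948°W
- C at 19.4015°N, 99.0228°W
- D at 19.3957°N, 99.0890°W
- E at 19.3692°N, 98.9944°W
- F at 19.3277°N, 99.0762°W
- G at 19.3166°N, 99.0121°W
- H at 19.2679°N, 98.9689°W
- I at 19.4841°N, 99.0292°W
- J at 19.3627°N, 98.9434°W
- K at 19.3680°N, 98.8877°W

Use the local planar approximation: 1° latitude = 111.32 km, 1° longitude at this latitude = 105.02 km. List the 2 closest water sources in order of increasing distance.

Distances from 19.4068°N, 98.9882°W:
A: 7.9066 km
B: 11.4165 km
C: 3.6813 km
D: 10.6579 km
E: 4.2360 km
F: 12.7650 km
G: 10.3500 km
H: 15.5946 km
I: 9.6222 km
J: 6.7997 km
K: 11.4041 km
Sorted: C (3.6813 km) < E (4.2360 km) < J (6.7997 km) < A (7.9066 km) < …

C, E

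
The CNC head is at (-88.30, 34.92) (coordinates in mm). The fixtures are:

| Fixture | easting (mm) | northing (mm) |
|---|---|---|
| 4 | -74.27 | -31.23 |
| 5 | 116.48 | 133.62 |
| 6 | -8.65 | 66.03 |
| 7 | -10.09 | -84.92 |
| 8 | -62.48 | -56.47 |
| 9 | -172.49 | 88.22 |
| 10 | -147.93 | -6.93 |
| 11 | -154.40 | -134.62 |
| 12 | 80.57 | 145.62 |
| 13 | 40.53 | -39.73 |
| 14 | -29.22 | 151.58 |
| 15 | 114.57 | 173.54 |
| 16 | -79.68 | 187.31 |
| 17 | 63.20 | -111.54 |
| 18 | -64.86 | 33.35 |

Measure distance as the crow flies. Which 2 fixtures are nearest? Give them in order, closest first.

18, 4

Distances from (-88.30, 34.92):
4: 67.62 mm
5: 227.32 mm
6: 85.51 mm
7: 143.10 mm
8: 94.97 mm
9: 99.64 mm
10: 72.85 mm
11: 181.97 mm
12: 201.92 mm
13: 148.90 mm
14: 130.77 mm
15: 245.71 mm
16: 152.63 mm
17: 210.72 mm
18: 23.49 mm
Sorted: 18 (23.49 mm) < 4 (67.62 mm) < 10 (72.85 mm) < 6 (85.51 mm) < …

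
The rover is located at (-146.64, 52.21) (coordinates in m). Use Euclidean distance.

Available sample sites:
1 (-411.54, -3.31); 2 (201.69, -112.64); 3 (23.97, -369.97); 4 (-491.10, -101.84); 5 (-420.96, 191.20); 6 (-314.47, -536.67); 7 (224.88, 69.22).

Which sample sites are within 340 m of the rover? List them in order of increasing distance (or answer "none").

1, 5

Distances from (-146.64, 52.21):
1: 270.66 m
2: 385.37 m
3: 455.35 m
4: 377.34 m
5: 307.52 m
6: 612.33 m
7: 371.91 m
Threshold 340 m: 1 (270.66 m), 5 (307.52 m) are within range.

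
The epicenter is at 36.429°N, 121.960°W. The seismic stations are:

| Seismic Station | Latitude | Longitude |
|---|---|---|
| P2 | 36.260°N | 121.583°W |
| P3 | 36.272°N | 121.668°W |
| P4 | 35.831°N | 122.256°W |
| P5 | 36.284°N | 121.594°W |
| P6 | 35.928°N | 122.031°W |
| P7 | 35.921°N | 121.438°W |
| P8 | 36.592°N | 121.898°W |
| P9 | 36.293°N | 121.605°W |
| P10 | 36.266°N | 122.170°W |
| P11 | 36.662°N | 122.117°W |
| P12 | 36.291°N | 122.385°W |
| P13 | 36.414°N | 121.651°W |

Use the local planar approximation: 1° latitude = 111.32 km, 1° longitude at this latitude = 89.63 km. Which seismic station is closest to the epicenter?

P8

Distances from 36.429°N, 121.960°W:
P2: √((-0.169·111.32)² + (0.377·89.63)²) = √(353.93198 + 1141.79857) = 38.675 km
P3: √((-0.157·111.32)² + (0.292·89.63)²) = √(305.45392 + 684.97149) = 31.471 km
P4: √((-0.598·111.32)² + (-0.296·89.63)²) = √(4431.47969 + 703.86637) = 71.661 km
P5: √((-0.145·111.32)² + (0.366·89.63)²) = √(260.54479 + 1076.14047) = 36.561 km
P6: √((-0.501·111.32)² + (-0.071·89.63)²) = √(3110.44013 + 40.49706) = 56.133 km
P7: √((-0.508·111.32)² + (0.522·89.63)²) = √(3197.96584 + 2189.01027) = 73.396 km
P8: √((0.163·111.32)² + (0.062·89.63)²) = √(329.24683 + 30.88092) = 18.977 km
P9: √((-0.136·111.32)² + (0.355·89.63)²) = √(229.20507 + 1012.42649) = 35.237 km
P10: √((-0.163·111.32)² + (-0.210·89.63)²) = √(329.24683 + 354.27898) = 26.144 km
P11: √((0.233·111.32)² + (-0.157·89.63)²) = √(672.75702 + 198.01865) = 29.509 km
P12: √((-0.138·111.32)² + (-0.425·89.63)²) = √(235.99596 + 1451.05760) = 41.074 km
P13: √((-0.015·111.32)² + (0.309·89.63)²) = √(2.78823 + 767.05014) = 27.746 km
Minimum: P8 at 18.977 km.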